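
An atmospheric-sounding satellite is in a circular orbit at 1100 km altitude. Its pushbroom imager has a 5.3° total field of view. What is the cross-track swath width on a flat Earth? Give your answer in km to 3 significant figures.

Half-angle = 5.3°/2 = 2.65°.
Swath width ≈ 2h·tan(θ/2) = 2 × 1100 × tan(2.65°) = 101.8 km.

102 km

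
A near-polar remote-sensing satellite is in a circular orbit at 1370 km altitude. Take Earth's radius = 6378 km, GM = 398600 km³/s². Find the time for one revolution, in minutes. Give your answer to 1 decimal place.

Semi-major axis a = 6378 + 1370 = 7748 km. Period T = 2π√(a³/μ) = 2π√(7748³/398600) = 6787.3 s = 113.12 min.

113.1 min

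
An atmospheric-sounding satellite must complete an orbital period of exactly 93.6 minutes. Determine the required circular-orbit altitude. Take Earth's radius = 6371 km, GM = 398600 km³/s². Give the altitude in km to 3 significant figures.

T = 93.6 min = 5616.0 s.
From T = 2π√(a³/μ): a = (μ T²/4π²)^(1/3) = (398600 × 5616.0² / 4π²)^(1/3) = 6829 km.
Altitude h = a − R = 6829 − 6371 = 458 km.

458 km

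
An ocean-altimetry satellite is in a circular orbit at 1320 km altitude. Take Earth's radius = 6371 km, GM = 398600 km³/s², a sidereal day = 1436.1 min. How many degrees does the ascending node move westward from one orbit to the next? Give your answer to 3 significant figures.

Semi-major axis a = 6371 + 1320 = 7691 km. Period T = 2π√(a³/μ) = 2π√(7691³/398600) = 6712.5 s = 111.88 min.
During one orbit Earth rotates (6712.5 / 86166) × 360° = 28.04°.

28.0°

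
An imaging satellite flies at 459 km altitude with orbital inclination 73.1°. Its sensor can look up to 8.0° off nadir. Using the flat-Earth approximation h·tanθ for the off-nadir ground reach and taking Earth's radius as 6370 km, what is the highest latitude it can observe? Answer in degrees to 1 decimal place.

For a prograde orbit the ground track reaches latitude ±i = ±73.1°.
Sensor half-swath on the ground ≈ 459·tan(8.0°) = 65 km = 0.58° of latitude.
Maximum observable latitude ≈ 73.1 + 0.58 = 73.7°.

73.7°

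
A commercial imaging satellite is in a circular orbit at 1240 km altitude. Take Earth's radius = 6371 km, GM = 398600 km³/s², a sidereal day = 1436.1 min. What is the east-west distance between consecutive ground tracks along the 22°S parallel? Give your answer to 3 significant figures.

2850 km

Semi-major axis a = 6371 + 1240 = 7611 km. Period T = 2π√(a³/μ) = 2π√(7611³/398600) = 6608.1 s = 110.13 min.
Node shift per orbit = (6608.1/86166) × 360° = 27.61°.
Equatorial spacing = 27.61 × 111.2 km/° = 3070 km.
At 22° latitude, spacing = 3070 × cos(22°) = 2846 km.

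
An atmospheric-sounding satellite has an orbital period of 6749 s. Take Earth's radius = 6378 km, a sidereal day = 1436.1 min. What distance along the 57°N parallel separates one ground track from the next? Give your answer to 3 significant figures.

Node shift per orbit = (6749.0/86166) × 360° = 28.20°.
Equatorial spacing = 28.20 × 111.3 km/° = 3139 km.
At 57° latitude, spacing = 3139 × cos(57°) = 1710 km.

1710 km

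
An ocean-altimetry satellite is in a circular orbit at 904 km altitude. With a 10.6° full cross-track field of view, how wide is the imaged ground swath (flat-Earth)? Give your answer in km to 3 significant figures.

Half-angle = 10.6°/2 = 5.3°.
Swath width ≈ 2h·tan(θ/2) = 2 × 904 × tan(5.3°) = 167.7 km.

168 km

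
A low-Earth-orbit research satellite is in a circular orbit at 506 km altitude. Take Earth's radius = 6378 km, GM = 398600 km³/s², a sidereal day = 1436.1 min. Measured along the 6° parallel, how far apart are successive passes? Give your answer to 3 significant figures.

Semi-major axis a = 6378 + 506 = 6884 km. Period T = 2π√(a³/μ) = 2π√(6884³/398600) = 5684.2 s = 94.74 min.
Node shift per orbit = (5684.2/86166) × 360° = 23.75°.
Equatorial spacing = 23.75 × 111.3 km/° = 2644 km.
At 6° latitude, spacing = 2644 × cos(6°) = 2629 km.

2630 km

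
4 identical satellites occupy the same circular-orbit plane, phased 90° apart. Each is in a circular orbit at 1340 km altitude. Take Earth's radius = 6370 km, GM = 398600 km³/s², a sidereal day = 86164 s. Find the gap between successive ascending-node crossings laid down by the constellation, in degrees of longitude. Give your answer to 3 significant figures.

Semi-major axis a = 6370 + 1340 = 7710 km. Period T = 2π√(a³/μ) = 2π√(7710³/398600) = 6737.4 s = 112.29 min.
Single-satellite node shift = (6737.4/86164) × 360° = 28.15°.
With 4 satellites evenly phased, successive equator crossings are 28.15/4 = 7.037° apart.

7.04°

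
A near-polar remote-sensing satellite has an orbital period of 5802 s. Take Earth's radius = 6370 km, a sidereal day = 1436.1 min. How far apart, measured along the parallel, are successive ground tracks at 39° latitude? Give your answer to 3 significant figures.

Node shift per orbit = (5802.0/86166) × 360° = 24.24°.
Equatorial spacing = 24.24 × 111.2 km/° = 2695 km.
At 39° latitude, spacing = 2695 × cos(39°) = 2094 km.

2090 km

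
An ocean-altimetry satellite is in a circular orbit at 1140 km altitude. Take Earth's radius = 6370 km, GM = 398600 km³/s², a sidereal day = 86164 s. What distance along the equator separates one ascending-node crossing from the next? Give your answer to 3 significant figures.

Semi-major axis a = 6370 + 1140 = 7510 km. Period T = 2π√(a³/μ) = 2π√(7510³/398600) = 6477.0 s = 107.95 min.
During one orbit Earth rotates (6477.0 / 86164) × 360° = 27.06°.
At the equator that is 27.06° × (2π·6370/360) km/° = 27.06 × 111.2 = 3009 km.

3010 km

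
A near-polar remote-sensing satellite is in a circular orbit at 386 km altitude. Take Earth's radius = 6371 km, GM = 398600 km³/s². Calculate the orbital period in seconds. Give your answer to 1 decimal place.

Semi-major axis a = 6371 + 386 = 6757 km. Period T = 2π√(a³/μ) = 2π√(6757³/398600) = 5527.7 s = 92.13 min.

5527.7 seconds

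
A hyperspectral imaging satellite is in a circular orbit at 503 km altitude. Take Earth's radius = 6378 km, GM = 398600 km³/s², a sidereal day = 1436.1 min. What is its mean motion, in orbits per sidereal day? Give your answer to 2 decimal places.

Semi-major axis a = 6378 + 503 = 6881 km. Period T = 2π√(a³/μ) = 2π√(6881³/398600) = 5680.5 s = 94.68 min.
Orbits per sidereal day = 86166 / 5680.5 = 15.169.

15.17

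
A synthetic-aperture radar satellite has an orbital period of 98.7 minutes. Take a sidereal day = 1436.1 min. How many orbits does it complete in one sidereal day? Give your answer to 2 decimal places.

T = 98.7 min = 5922.0 s.
Orbits per sidereal day = 86166 / 5922.0 = 14.550.

14.55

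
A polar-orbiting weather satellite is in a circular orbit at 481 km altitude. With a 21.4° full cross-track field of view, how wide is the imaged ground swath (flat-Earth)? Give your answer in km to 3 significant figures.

Half-angle = 21.4°/2 = 10.7°.
Swath width ≈ 2h·tan(θ/2) = 2 × 481 × tan(10.7°) = 181.8 km.

182 km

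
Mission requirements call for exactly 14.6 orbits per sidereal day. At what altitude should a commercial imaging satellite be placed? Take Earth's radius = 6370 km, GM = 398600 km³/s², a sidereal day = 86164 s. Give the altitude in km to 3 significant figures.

Required period T = 86164 / 14.6 = 5901.6 s.
From T = 2π√(a³/μ): a = (μ T²/4π²)^(1/3) = (398600 × 5901.6² / 4π²)^(1/3) = 7058 km.
Altitude h = a − R = 7058 − 6370 = 688 km.

688 km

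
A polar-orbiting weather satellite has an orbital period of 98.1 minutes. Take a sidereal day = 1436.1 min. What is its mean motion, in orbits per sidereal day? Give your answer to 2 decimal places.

14.64

T = 98.1 min = 5886.0 s.
Orbits per sidereal day = 86166 / 5886.0 = 14.639.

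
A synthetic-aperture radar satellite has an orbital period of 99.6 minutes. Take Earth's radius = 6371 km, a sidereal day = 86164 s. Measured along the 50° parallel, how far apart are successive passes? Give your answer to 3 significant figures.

1780 km

T = 99.6 min = 5976.0 s.
Node shift per orbit = (5976.0/86164) × 360° = 24.97°.
Equatorial spacing = 24.97 × 111.2 km/° = 2776 km.
At 50° latitude, spacing = 2776 × cos(50°) = 1785 km.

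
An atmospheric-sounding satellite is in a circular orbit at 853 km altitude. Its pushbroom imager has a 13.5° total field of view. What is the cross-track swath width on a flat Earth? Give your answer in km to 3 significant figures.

202 km

Half-angle = 13.5°/2 = 6.75°.
Swath width ≈ 2h·tan(θ/2) = 2 × 853 × tan(6.75°) = 201.9 km.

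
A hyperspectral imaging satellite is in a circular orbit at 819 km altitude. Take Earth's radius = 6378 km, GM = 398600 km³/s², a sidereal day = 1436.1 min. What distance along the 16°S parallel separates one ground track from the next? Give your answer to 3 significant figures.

Semi-major axis a = 6378 + 819 = 7197 km. Period T = 2π√(a³/μ) = 2π√(7197³/398600) = 6076.3 s = 101.27 min.
Node shift per orbit = (6076.3/86166) × 360° = 25.39°.
Equatorial spacing = 25.39 × 111.3 km/° = 2826 km.
At 16° latitude, spacing = 2826 × cos(16°) = 2716 km.

2720 km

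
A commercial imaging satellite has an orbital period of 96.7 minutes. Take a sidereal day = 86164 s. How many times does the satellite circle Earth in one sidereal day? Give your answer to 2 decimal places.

T = 96.7 min = 5802.0 s.
Orbits per sidereal day = 86164 / 5802.0 = 14.851.

14.85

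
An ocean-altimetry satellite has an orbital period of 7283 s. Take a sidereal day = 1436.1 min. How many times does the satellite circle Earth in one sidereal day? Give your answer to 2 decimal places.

Orbits per sidereal day = 86166 / 7283.0 = 11.831.

11.83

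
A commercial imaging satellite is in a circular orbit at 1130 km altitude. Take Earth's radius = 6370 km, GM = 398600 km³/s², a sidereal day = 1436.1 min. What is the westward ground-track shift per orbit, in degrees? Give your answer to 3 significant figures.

Semi-major axis a = 6370 + 1130 = 7500 km. Period T = 2π√(a³/μ) = 2π√(7500³/398600) = 6464.0 s = 107.73 min.
During one orbit Earth rotates (6464.0 / 86166) × 360° = 27.01°.

27.0°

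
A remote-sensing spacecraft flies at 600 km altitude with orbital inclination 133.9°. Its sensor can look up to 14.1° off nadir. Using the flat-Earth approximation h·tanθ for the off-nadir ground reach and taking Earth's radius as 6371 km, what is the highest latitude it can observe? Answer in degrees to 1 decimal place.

47.5°

Retrograde orbit: the ground track reaches ±(180° − i) = ±(180 − 133.9) = ±46.1°.
Sensor half-swath on the ground ≈ 600·tan(14.1°) = 151 km = 1.36° of latitude.
Maximum observable latitude ≈ 46.1 + 1.36 = 47.5°.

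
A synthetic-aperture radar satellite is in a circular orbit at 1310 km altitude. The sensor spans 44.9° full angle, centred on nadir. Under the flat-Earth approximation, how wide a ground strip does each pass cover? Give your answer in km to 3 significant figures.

1080 km

Half-angle = 44.9°/2 = 22.45°.
Swath width ≈ 2h·tan(θ/2) = 2 × 1310 × tan(22.45°) = 1082.6 km.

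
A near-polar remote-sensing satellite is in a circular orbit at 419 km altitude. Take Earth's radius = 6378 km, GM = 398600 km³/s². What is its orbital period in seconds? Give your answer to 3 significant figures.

5580 seconds

Semi-major axis a = 6378 + 419 = 6797 km. Period T = 2π√(a³/μ) = 2π√(6797³/398600) = 5576.8 s = 92.95 min.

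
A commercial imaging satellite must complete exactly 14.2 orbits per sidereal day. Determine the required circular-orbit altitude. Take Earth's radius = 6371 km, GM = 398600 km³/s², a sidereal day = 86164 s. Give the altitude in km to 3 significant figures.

Required period T = 86164 / 14.2 = 6067.9 s.
From T = 2π√(a³/μ): a = (μ T²/4π²)^(1/3) = (398600 × 6067.9² / 4π²)^(1/3) = 7190 km.
Altitude h = a − R = 7190 − 6371 = 819 km.

819 km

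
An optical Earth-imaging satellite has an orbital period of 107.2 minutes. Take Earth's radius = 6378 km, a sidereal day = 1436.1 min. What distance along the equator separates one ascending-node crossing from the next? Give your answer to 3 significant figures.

2990 km

T = 107.2 min = 6432.0 s.
During one orbit Earth rotates (6432.0 / 86166) × 360° = 26.87°.
At the equator that is 26.87° × (2π·6378/360) km/° = 26.87 × 111.3 = 2991 km.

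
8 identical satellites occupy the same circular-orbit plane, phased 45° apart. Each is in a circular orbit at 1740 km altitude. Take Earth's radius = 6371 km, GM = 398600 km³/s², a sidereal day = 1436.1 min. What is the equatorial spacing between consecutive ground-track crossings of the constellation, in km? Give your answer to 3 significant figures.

Semi-major axis a = 6371 + 1740 = 8111 km. Period T = 2π√(a³/μ) = 2π√(8111³/398600) = 7269.8 s = 121.16 min.
Single-satellite node shift = (7269.8/86166) × 360° = 30.37°.
With 8 satellites evenly phased, successive equator crossings are 30.37/8 = 3.797° apart.
That is 3.797 × 111.2 = 422 km at the equator.

422 km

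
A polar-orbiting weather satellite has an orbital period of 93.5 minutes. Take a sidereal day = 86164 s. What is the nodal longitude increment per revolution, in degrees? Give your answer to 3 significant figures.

T = 93.5 min = 5610.0 s.
During one orbit Earth rotates (5610.0 / 86164) × 360° = 23.44°.

23.4°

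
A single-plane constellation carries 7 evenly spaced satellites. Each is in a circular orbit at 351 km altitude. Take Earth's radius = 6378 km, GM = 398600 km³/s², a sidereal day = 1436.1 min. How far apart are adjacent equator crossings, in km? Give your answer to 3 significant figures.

365 km

Semi-major axis a = 6378 + 351 = 6729 km. Period T = 2π√(a³/μ) = 2π√(6729³/398600) = 5493.3 s = 91.56 min.
Single-satellite node shift = (5493.3/86166) × 360° = 22.95°.
With 7 satellites evenly phased, successive equator crossings are 22.95/7 = 3.279° apart.
That is 3.279 × 111.3 = 365 km at the equator.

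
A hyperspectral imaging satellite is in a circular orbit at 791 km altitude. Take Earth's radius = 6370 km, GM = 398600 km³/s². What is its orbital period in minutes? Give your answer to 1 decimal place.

100.5 min

Semi-major axis a = 6370 + 791 = 7161 km. Period T = 2π√(a³/μ) = 2π√(7161³/398600) = 6030.8 s = 100.51 min.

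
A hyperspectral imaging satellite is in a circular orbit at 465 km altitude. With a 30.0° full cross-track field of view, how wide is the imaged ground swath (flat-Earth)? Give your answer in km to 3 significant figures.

249 km

Half-angle = 30.0°/2 = 15°.
Swath width ≈ 2h·tan(θ/2) = 2 × 465 × tan(15°) = 249.2 km.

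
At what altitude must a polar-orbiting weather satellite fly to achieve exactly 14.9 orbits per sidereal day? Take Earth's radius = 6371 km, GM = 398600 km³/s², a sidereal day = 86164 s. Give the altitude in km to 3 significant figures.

Required period T = 86164 / 14.9 = 5782.8 s.
From T = 2π√(a³/μ): a = (μ T²/4π²)^(1/3) = (398600 × 5782.8² / 4π²)^(1/3) = 6963 km.
Altitude h = a − R = 6963 − 6371 = 592 km.

592 km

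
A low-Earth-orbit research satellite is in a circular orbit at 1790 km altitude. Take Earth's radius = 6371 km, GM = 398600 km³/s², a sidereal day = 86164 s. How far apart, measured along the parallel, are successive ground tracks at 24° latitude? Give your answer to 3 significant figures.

Semi-major axis a = 6371 + 1790 = 8161 km. Period T = 2π√(a³/μ) = 2π√(8161³/398600) = 7337.1 s = 122.29 min.
Node shift per orbit = (7337.1/86164) × 360° = 30.66°.
Equatorial spacing = 30.66 × 111.2 km/° = 3409 km.
At 24° latitude, spacing = 3409 × cos(24°) = 3114 km.

3110 km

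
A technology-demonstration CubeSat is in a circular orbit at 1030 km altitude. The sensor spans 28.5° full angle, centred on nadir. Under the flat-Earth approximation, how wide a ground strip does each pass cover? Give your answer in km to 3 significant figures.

523 km

Half-angle = 28.5°/2 = 14.25°.
Swath width ≈ 2h·tan(θ/2) = 2 × 1030 × tan(14.25°) = 523.2 km.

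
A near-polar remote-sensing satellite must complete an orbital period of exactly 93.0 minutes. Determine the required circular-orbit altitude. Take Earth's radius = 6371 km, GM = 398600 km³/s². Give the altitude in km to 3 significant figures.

T = 93.0 min = 5580.0 s.
From T = 2π√(a³/μ): a = (μ T²/4π²)^(1/3) = (398600 × 5580.0² / 4π²)^(1/3) = 6800 km.
Altitude h = a − R = 6800 − 6371 = 429 km.

429 km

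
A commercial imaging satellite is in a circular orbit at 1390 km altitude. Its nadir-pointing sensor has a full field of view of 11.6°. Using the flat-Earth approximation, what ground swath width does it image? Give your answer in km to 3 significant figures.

282 km

Half-angle = 11.6°/2 = 5.8°.
Swath width ≈ 2h·tan(θ/2) = 2 × 1390 × tan(5.8°) = 282.4 km.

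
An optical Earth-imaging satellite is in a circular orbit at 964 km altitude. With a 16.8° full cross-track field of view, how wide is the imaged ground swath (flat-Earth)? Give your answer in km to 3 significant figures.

285 km

Half-angle = 16.8°/2 = 8.4°.
Swath width ≈ 2h·tan(θ/2) = 2 × 964 × tan(8.4°) = 284.7 km.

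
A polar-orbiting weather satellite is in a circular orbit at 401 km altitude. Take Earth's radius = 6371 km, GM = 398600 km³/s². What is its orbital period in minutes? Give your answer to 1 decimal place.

92.4 min

Semi-major axis a = 6371 + 401 = 6772 km. Period T = 2π√(a³/μ) = 2π√(6772³/398600) = 5546.1 s = 92.43 min.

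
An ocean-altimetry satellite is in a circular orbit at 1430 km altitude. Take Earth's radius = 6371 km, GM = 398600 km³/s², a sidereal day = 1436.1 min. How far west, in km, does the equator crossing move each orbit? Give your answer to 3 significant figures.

Semi-major axis a = 6371 + 1430 = 7801 km. Period T = 2π√(a³/μ) = 2π√(7801³/398600) = 6857.0 s = 114.28 min.
During one orbit Earth rotates (6857.0 / 86166) × 360° = 28.65°.
At the equator that is 28.65° × (2π·6371/360) km/° = 28.65 × 111.2 = 3186 km.

3190 km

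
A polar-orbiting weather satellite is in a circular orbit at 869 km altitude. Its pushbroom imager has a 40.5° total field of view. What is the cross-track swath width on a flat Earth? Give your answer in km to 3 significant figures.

Half-angle = 40.5°/2 = 20.25°.
Swath width ≈ 2h·tan(θ/2) = 2 × 869 × tan(20.25°) = 641.2 km.

641 km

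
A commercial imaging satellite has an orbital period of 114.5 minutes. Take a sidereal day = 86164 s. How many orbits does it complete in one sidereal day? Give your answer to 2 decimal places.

T = 114.5 min = 6870.0 s.
Orbits per sidereal day = 86164 / 6870.0 = 12.542.

12.54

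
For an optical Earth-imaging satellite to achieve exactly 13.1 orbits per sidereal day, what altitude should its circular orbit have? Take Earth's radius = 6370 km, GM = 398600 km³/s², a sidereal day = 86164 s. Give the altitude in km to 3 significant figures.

1220 km

Required period T = 86164 / 13.1 = 6577.4 s.
From T = 2π√(a³/μ): a = (μ T²/4π²)^(1/3) = (398600 × 6577.4² / 4π²)^(1/3) = 7587 km.
Altitude h = a − R = 7587 − 6370 = 1217 km.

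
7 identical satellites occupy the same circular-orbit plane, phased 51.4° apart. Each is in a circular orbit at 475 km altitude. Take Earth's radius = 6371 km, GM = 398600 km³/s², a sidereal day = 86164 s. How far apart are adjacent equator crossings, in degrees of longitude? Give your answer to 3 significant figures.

3.36°

Semi-major axis a = 6371 + 475 = 6846 km. Period T = 2π√(a³/μ) = 2π√(6846³/398600) = 5637.2 s = 93.95 min.
Single-satellite node shift = (5637.2/86164) × 360° = 23.55°.
With 7 satellites evenly phased, successive equator crossings are 23.55/7 = 3.365° apart.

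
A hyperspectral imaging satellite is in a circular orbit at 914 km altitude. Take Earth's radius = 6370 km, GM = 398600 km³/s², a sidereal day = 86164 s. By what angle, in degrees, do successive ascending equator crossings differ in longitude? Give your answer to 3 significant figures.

25.8°

Semi-major axis a = 6370 + 914 = 7284 km. Period T = 2π√(a³/μ) = 2π√(7284³/398600) = 6186.8 s = 103.11 min.
During one orbit Earth rotates (6186.8 / 86164) × 360° = 25.85°.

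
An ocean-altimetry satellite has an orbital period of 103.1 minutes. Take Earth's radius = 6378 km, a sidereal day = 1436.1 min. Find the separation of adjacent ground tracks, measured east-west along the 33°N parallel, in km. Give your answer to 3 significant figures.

T = 103.1 min = 6186.0 s.
Node shift per orbit = (6186.0/86166) × 360° = 25.84°.
Equatorial spacing = 25.84 × 111.3 km/° = 2877 km.
At 33° latitude, spacing = 2877 × cos(33°) = 2413 km.

2410 km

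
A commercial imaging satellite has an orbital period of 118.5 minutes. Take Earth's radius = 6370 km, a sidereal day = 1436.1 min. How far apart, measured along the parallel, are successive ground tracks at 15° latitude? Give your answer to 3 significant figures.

3190 km

T = 118.5 min = 7110.0 s.
Node shift per orbit = (7110.0/86166) × 360° = 29.71°.
Equatorial spacing = 29.71 × 111.2 km/° = 3303 km.
At 15° latitude, spacing = 3303 × cos(15°) = 3190 km.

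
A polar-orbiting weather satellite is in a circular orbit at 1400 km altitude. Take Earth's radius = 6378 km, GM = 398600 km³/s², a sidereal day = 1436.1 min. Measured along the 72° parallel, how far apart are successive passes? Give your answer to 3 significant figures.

Semi-major axis a = 6378 + 1400 = 7778 km. Period T = 2π√(a³/μ) = 2π√(7778³/398600) = 6826.7 s = 113.78 min.
Node shift per orbit = (6826.7/86166) × 360° = 28.52°.
Equatorial spacing = 28.52 × 111.3 km/° = 3175 km.
At 72° latitude, spacing = 3175 × cos(72°) = 981 km.

981 km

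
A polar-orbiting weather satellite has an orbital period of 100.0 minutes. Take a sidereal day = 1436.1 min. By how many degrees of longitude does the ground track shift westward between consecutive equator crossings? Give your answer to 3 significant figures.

T = 100.0 min = 6000.0 s.
During one orbit Earth rotates (6000.0 / 86166) × 360° = 25.07°.

25.1°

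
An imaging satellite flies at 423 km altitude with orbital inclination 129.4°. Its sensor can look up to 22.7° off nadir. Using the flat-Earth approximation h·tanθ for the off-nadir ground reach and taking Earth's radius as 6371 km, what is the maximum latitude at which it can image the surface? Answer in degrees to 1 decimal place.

Retrograde orbit: the ground track reaches ±(180° − i) = ±(180 − 129.4) = ±50.6°.
Sensor half-swath on the ground ≈ 423·tan(22.7°) = 177 km = 1.59° of latitude.
Maximum observable latitude ≈ 50.6 + 1.59 = 52.2°.

52.2°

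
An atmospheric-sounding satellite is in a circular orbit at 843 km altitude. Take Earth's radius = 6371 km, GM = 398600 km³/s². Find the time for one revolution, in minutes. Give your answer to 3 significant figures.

Semi-major axis a = 6371 + 843 = 7214 km. Period T = 2π√(a³/μ) = 2π√(7214³/398600) = 6097.8 s = 101.63 min.

102 min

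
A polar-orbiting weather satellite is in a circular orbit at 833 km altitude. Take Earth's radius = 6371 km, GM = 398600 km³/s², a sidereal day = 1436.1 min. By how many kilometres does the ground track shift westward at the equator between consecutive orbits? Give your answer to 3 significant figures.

2830 km

Semi-major axis a = 6371 + 833 = 7204 km. Period T = 2π√(a³/μ) = 2π√(7204³/398600) = 6085.2 s = 101.42 min.
During one orbit Earth rotates (6085.2 / 86166) × 360° = 25.42°.
At the equator that is 25.42° × (2π·6371/360) km/° = 25.42 × 111.2 = 2827 km.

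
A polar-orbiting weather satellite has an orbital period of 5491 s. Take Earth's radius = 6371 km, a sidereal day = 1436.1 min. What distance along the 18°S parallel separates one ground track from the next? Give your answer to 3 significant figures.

2430 km

Node shift per orbit = (5491.0/86166) × 360° = 22.94°.
Equatorial spacing = 22.94 × 111.2 km/° = 2551 km.
At 18° latitude, spacing = 2551 × cos(18°) = 2426 km.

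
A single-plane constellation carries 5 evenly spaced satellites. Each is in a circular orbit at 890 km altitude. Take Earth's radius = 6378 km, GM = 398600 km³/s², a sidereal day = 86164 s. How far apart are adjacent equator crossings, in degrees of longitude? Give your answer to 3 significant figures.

Semi-major axis a = 6378 + 890 = 7268 km. Period T = 2π√(a³/μ) = 2π√(7268³/398600) = 6166.4 s = 102.77 min.
Single-satellite node shift = (6166.4/86164) × 360° = 25.76°.
With 5 satellites evenly phased, successive equator crossings are 25.76/5 = 5.153° apart.

5.15°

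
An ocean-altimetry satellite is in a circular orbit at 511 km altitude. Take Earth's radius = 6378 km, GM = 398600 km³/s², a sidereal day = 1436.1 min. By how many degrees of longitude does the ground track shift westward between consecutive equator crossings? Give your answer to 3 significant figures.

Semi-major axis a = 6378 + 511 = 6889 km. Period T = 2π√(a³/μ) = 2π√(6889³/398600) = 5690.4 s = 94.84 min.
During one orbit Earth rotates (5690.4 / 86166) × 360° = 23.77°.

23.8°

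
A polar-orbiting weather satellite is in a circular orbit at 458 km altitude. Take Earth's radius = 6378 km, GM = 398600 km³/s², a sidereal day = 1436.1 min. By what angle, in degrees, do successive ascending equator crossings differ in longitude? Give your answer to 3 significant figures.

23.5°

Semi-major axis a = 6378 + 458 = 6836 km. Period T = 2π√(a³/μ) = 2π√(6836³/398600) = 5624.9 s = 93.75 min.
During one orbit Earth rotates (5624.9 / 86166) × 360° = 23.50°.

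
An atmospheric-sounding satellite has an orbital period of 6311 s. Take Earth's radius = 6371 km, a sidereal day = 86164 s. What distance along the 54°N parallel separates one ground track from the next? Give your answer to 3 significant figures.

1720 km

Node shift per orbit = (6311.0/86164) × 360° = 26.37°.
Equatorial spacing = 26.37 × 111.2 km/° = 2932 km.
At 54° latitude, spacing = 2932 × cos(54°) = 1723 km.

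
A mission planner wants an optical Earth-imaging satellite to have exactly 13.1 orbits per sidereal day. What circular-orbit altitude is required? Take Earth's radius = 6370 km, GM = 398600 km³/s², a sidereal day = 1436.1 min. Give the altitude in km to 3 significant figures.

Required period T = 86166 / 13.1 = 6577.6 s.
From T = 2π√(a³/μ): a = (μ T²/4π²)^(1/3) = (398600 × 6577.6² / 4π²)^(1/3) = 7588 km.
Altitude h = a − R = 7588 − 6370 = 1218 km.

1220 km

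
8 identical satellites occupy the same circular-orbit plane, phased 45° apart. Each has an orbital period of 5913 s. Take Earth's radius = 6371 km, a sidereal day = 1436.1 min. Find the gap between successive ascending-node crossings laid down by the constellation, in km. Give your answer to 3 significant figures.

Single-satellite node shift = (5913.0/86166) × 360° = 24.70°.
With 8 satellites evenly phased, successive equator crossings are 24.70/8 = 3.088° apart.
That is 3.088 × 111.2 = 343 km at the equator.

343 km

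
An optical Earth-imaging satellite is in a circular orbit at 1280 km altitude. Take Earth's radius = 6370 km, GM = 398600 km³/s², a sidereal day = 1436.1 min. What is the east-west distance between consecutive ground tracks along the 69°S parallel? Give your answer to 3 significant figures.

1110 km

Semi-major axis a = 6370 + 1280 = 7650 km. Period T = 2π√(a³/μ) = 2π√(7650³/398600) = 6658.9 s = 110.98 min.
Node shift per orbit = (6658.9/86166) × 360° = 27.82°.
Equatorial spacing = 27.82 × 111.2 km/° = 3093 km.
At 69° latitude, spacing = 3093 × cos(69°) = 1108 km.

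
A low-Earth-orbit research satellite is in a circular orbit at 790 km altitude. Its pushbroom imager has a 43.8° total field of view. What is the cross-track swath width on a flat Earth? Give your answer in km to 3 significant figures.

Half-angle = 43.8°/2 = 21.9°.
Swath width ≈ 2h·tan(θ/2) = 2 × 790 × tan(21.9°) = 635.2 km.

635 km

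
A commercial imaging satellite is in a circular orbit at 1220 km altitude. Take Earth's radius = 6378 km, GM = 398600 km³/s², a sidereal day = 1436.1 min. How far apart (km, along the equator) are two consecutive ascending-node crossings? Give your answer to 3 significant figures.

3070 km

Semi-major axis a = 6378 + 1220 = 7598 km. Period T = 2π√(a³/μ) = 2π√(7598³/398600) = 6591.1 s = 109.85 min.
During one orbit Earth rotates (6591.1 / 86166) × 360° = 27.54°.
At the equator that is 27.54° × (2π·6378/360) km/° = 27.54 × 111.3 = 3065 km.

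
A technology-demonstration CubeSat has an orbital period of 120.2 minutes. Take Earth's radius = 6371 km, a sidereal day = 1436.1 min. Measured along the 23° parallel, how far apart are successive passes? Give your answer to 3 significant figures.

3080 km

T = 120.2 min = 7212.0 s.
Node shift per orbit = (7212.0/86166) × 360° = 30.13°.
Equatorial spacing = 30.13 × 111.2 km/° = 3350 km.
At 23° latitude, spacing = 3350 × cos(23°) = 3084 km.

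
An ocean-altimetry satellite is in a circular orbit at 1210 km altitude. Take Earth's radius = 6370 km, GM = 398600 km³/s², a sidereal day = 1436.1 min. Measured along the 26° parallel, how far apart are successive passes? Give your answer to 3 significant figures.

Semi-major axis a = 6370 + 1210 = 7580 km. Period T = 2π√(a³/μ) = 2π√(7580³/398600) = 6567.7 s = 109.46 min.
Node shift per orbit = (6567.7/86166) × 360° = 27.44°.
Equatorial spacing = 27.44 × 111.2 km/° = 3051 km.
At 26° latitude, spacing = 3051 × cos(26°) = 2742 km.

2740 km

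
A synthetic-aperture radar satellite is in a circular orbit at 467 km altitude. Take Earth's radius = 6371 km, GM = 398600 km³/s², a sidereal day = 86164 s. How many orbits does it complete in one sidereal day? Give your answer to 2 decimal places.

Semi-major axis a = 6371 + 467 = 6838 km. Period T = 2π√(a³/μ) = 2π√(6838³/398600) = 5627.4 s = 93.79 min.
Orbits per sidereal day = 86164 / 5627.4 = 15.312.

15.31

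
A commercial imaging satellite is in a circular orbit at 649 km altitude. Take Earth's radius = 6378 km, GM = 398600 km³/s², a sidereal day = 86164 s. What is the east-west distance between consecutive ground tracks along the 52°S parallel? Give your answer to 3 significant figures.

1680 km

Semi-major axis a = 6378 + 649 = 7027 km. Period T = 2π√(a³/μ) = 2π√(7027³/398600) = 5862.3 s = 97.70 min.
Node shift per orbit = (5862.3/86164) × 360° = 24.49°.
Equatorial spacing = 24.49 × 111.3 km/° = 2726 km.
At 52° latitude, spacing = 2726 × cos(52°) = 1679 km.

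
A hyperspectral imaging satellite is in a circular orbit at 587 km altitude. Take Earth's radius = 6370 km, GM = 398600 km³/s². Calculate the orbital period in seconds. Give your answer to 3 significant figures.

5770 seconds

Semi-major axis a = 6370 + 587 = 6957 km. Period T = 2π√(a³/μ) = 2π√(6957³/398600) = 5774.9 s = 96.25 min.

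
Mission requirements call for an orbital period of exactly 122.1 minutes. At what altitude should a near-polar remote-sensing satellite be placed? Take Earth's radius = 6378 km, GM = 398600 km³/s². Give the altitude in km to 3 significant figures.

1770 km

T = 122.1 min = 7326.0 s.
From T = 2π√(a³/μ): a = (μ T²/4π²)^(1/3) = (398600 × 7326.0² / 4π²)^(1/3) = 8153 km.
Altitude h = a − R = 8153 − 6378 = 1775 km.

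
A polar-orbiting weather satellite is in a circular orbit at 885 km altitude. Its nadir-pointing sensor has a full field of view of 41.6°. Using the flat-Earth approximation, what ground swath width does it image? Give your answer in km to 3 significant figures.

672 km

Half-angle = 41.6°/2 = 20.8°.
Swath width ≈ 2h·tan(θ/2) = 2 × 885 × tan(20.8°) = 672.4 km.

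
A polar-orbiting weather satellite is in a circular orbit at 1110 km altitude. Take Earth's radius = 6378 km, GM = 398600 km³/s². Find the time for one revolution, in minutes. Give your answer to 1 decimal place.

Semi-major axis a = 6378 + 1110 = 7488 km. Period T = 2π√(a³/μ) = 2π√(7488³/398600) = 6448.5 s = 107.48 min.

107.5 min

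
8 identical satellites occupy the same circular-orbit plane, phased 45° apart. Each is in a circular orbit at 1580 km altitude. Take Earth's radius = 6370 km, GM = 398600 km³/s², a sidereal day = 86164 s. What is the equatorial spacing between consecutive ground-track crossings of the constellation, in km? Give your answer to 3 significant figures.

410 km

Semi-major axis a = 6370 + 1580 = 7950 km. Period T = 2π√(a³/μ) = 2π√(7950³/398600) = 7054.4 s = 117.57 min.
Single-satellite node shift = (7054.4/86164) × 360° = 29.47°.
With 8 satellites evenly phased, successive equator crossings are 29.47/8 = 3.684° apart.
That is 3.684 × 111.2 = 410 km at the equator.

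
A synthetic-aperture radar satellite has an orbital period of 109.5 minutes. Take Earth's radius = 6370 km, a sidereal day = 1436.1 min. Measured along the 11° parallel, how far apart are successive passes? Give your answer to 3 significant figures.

3000 km

T = 109.5 min = 6570.0 s.
Node shift per orbit = (6570.0/86166) × 360° = 27.45°.
Equatorial spacing = 27.45 × 111.2 km/° = 3052 km.
At 11° latitude, spacing = 3052 × cos(11°) = 2996 km.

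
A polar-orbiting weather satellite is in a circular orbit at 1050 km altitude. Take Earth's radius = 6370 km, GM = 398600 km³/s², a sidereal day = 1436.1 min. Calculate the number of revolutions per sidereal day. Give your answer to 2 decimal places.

13.55

Semi-major axis a = 6370 + 1050 = 7420 km. Period T = 2π√(a³/μ) = 2π√(7420³/398600) = 6360.9 s = 106.01 min.
Orbits per sidereal day = 86166 / 6360.9 = 13.546.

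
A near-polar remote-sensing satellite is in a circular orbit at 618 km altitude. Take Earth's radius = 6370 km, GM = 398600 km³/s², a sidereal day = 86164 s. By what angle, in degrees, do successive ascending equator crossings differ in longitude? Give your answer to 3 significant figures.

Semi-major axis a = 6370 + 618 = 6988 km. Period T = 2π√(a³/μ) = 2π√(6988³/398600) = 5813.5 s = 96.89 min.
During one orbit Earth rotates (5813.5 / 86164) × 360° = 24.29°.

24.3°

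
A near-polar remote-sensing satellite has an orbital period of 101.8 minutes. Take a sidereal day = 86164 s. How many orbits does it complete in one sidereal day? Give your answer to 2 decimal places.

14.11

T = 101.8 min = 6108.0 s.
Orbits per sidereal day = 86164 / 6108.0 = 14.107.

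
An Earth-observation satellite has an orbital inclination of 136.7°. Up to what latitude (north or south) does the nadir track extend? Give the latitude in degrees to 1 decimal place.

43.3°

Retrograde orbit: the ground track reaches ±(180° − i) = ±(180 − 136.7) = ±43.3°.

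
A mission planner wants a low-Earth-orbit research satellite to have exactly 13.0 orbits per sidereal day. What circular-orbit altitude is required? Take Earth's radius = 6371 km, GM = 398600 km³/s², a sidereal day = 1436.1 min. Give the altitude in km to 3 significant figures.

1260 km

Required period T = 86166 / 13.0 = 6628.2 s.
From T = 2π√(a³/μ): a = (μ T²/4π²)^(1/3) = (398600 × 6628.2² / 4π²)^(1/3) = 7626 km.
Altitude h = a − R = 7626 − 6371 = 1255 km.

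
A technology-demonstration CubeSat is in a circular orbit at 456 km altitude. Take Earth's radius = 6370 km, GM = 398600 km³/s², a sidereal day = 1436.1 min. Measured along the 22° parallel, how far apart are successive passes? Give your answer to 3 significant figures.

2420 km

Semi-major axis a = 6370 + 456 = 6826 km. Period T = 2π√(a³/μ) = 2π√(6826³/398600) = 5612.6 s = 93.54 min.
Node shift per orbit = (5612.6/86166) × 360° = 23.45°.
Equatorial spacing = 23.45 × 111.2 km/° = 2607 km.
At 22° latitude, spacing = 2607 × cos(22°) = 2417 km.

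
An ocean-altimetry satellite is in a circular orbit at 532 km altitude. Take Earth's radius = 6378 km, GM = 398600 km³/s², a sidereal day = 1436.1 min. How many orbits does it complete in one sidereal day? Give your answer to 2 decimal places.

Semi-major axis a = 6378 + 532 = 6910 km. Period T = 2π√(a³/μ) = 2π√(6910³/398600) = 5716.5 s = 95.27 min.
Orbits per sidereal day = 86166 / 5716.5 = 15.073.

15.07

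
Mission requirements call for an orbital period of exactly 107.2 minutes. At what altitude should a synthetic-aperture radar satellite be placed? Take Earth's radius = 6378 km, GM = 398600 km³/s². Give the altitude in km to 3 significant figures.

T = 107.2 min = 6432.0 s.
From T = 2π√(a³/μ): a = (μ T²/4π²)^(1/3) = (398600 × 6432.0² / 4π²)^(1/3) = 7475 km.
Altitude h = a − R = 7475 − 6378 = 1097 km.

1100 km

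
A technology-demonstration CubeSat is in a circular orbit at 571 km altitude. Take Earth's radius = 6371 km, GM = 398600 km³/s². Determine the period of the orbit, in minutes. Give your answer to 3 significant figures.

95.9 min

Semi-major axis a = 6371 + 571 = 6942 km. Period T = 2π√(a³/μ) = 2π√(6942³/398600) = 5756.2 s = 95.94 min.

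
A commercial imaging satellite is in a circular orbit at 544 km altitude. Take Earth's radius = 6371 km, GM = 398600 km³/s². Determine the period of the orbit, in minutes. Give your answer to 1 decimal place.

Semi-major axis a = 6371 + 544 = 6915 km. Period T = 2π√(a³/μ) = 2π√(6915³/398600) = 5722.7 s = 95.38 min.

95.4 min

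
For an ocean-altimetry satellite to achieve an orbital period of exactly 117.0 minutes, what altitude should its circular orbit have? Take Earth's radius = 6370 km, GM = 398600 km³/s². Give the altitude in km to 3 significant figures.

T = 117.0 min = 7020.0 s.
From T = 2π√(a³/μ): a = (μ T²/4π²)^(1/3) = (398600 × 7020.0² / 4π²)^(1/3) = 7924 km.
Altitude h = a − R = 7924 − 6370 = 1554 km.

1550 km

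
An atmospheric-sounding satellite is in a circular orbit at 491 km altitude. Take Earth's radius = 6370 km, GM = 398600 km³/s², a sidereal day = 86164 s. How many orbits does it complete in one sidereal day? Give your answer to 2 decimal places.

15.23

Semi-major axis a = 6370 + 491 = 6861 km. Period T = 2π√(a³/μ) = 2π√(6861³/398600) = 5655.8 s = 94.26 min.
Orbits per sidereal day = 86164 / 5655.8 = 15.235.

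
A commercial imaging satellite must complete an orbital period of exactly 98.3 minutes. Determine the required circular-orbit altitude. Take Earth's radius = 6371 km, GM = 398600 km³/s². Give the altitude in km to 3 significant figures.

T = 98.3 min = 5898.0 s.
From T = 2π√(a³/μ): a = (μ T²/4π²)^(1/3) = (398600 × 5898.0² / 4π²)^(1/3) = 7056 km.
Altitude h = a − R = 7056 − 6371 = 685 km.

685 km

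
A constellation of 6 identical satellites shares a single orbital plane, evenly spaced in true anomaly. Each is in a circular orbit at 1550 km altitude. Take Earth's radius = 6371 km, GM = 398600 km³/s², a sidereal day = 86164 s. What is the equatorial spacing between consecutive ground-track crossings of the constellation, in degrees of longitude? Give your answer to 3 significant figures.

Semi-major axis a = 6371 + 1550 = 7921 km. Period T = 2π√(a³/μ) = 2π√(7921³/398600) = 7015.9 s = 116.93 min.
Single-satellite node shift = (7015.9/86164) × 360° = 29.31°.
With 6 satellites evenly phased, successive equator crossings are 29.31/6 = 4.885° apart.

4.89°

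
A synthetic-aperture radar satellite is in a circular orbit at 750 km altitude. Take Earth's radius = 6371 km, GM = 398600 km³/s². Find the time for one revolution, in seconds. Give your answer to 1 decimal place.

Semi-major axis a = 6371 + 750 = 7121 km. Period T = 2π√(a³/μ) = 2π√(7121³/398600) = 5980.3 s = 99.67 min.

5980.3 seconds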